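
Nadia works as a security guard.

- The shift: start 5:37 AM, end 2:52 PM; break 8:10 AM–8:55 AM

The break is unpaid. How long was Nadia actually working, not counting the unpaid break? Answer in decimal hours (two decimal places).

The shift: 5:37 AM–2:52 PM = 9 h 15 min; less 45 min break → 8 h 30 min

8.50 hours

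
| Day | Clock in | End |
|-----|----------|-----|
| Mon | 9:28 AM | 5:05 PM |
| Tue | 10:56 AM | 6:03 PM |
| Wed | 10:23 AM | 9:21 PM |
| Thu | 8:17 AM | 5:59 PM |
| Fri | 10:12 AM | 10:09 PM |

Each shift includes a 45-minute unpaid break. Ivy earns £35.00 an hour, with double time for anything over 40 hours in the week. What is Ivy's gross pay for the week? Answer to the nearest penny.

Mon: 9:28 AM–5:05 PM = 7 h 37 min; less 45 min break → 6 h 52 min
Tue: 10:56 AM–6:03 PM = 7 h 7 min; less 45 min break → 6 h 22 min
Wed: 10:23 AM–9:21 PM = 10 h 58 min; less 45 min break → 10 h 13 min
Thu: 8:17 AM–5:59 PM = 9 h 42 min; less 45 min break → 8 h 57 min
Fri: 10:12 AM–10:09 PM = 11 h 57 min; less 45 min break → 11 h 12 min
Total worked: 43 h 36 min = 2616 min.
Regular 40 h 0 min = 2400 min at £35.00/h; overtime 3 h 36 min = 216 min at £70.00/h.
Pay = (2400 × £35.00 + 216 × £70.00) ÷ 60 = £1652.00.

£1652.00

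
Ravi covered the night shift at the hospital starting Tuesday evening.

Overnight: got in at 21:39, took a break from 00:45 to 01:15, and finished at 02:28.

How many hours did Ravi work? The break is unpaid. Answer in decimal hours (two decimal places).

4.32 hours

Overnight: 21:39 → midnight = 2 h 21 min; midnight → 02:28 = 2 h 28 min; span 4 h 49 min; less 30 min break → 4 h 19 min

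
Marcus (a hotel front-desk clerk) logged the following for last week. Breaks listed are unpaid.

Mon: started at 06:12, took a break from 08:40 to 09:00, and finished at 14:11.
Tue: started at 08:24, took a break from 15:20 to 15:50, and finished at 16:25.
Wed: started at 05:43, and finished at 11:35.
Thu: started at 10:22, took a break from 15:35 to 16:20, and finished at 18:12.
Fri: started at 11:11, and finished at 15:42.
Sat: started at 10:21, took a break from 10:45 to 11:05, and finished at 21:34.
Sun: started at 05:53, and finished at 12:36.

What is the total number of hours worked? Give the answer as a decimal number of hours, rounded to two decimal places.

Mon: 06:12–14:11 = 7 h 59 min; less 20 min break → 7 h 39 min
Tue: 08:24–16:25 = 8 h 1 min; less 30 min break → 7 h 31 min
Wed: 05:43–11:35 = 5 h 52 min
Thu: 10:22–18:12 = 7 h 50 min; less 45 min break → 7 h 5 min
Fri: 11:11–15:42 = 4 h 31 min
Sat: 10:21–21:34 = 11 h 13 min; less 20 min break → 10 h 53 min
Sun: 05:53–12:36 = 6 h 43 min
Total: 7 h 39 min + 7 h 31 min + 5 h 52 min + 7 h 5 min + 4 h 31 min + 10 h 53 min + 6 h 43 min = 50 h 14 min.

50.23 hours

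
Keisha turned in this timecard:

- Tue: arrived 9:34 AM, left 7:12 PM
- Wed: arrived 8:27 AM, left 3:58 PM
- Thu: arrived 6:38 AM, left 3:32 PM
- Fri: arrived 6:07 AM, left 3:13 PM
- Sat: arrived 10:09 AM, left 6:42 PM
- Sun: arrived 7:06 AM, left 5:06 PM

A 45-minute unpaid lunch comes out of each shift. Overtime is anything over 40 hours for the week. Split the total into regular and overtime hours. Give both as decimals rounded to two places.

Regular 40.00 hours, overtime 9.20 hours

Tue: 9:34 AM–7:12 PM = 9 h 38 min; less 45 min break → 8 h 53 min
Wed: 8:27 AM–3:58 PM = 7 h 31 min; less 45 min break → 6 h 46 min
Thu: 6:38 AM–3:32 PM = 8 h 54 min; less 45 min break → 8 h 9 min
Fri: 6:07 AM–3:13 PM = 9 h 6 min; less 45 min break → 8 h 21 min
Sat: 10:09 AM–6:42 PM = 8 h 33 min; less 45 min break → 7 h 48 min
Sun: 7:06 AM–5:06 PM = 10 h 0 min; less 45 min break → 9 h 15 min
Total worked: 49 h 12 min = 49.20 h.
Threshold 40 h → overtime 9 h 12 min, regular 40 h 0 min.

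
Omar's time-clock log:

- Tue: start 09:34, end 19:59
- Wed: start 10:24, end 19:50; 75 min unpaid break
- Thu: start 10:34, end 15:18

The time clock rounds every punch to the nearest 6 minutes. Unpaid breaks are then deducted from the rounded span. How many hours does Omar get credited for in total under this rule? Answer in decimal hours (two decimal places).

23.25 hours

Tue: in 09:34→09:36, out 19:59→20:00; 10 h 24 min
Wed: in 10:24→10:24, out 19:50→19:48; 9 h 24 min − 75 min = 8 h 9 min
Thu: in 10:34→10:36, out 15:18→15:18; 4 h 42 min
Total credited: 23 h 15 min.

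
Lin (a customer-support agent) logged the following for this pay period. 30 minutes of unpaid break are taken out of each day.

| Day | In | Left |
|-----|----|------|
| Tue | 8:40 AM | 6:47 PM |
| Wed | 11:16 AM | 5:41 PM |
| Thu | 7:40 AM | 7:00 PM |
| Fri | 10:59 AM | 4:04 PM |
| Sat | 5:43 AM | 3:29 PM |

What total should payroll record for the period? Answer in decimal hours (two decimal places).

Tue: 8:40 AM–6:47 PM = 10 h 7 min; less 30 min break → 9 h 37 min
Wed: 11:16 AM–5:41 PM = 6 h 25 min; less 30 min break → 5 h 55 min
Thu: 7:40 AM–7:00 PM = 11 h 20 min; less 30 min break → 10 h 50 min
Fri: 10:59 AM–4:04 PM = 5 h 5 min; less 30 min break → 4 h 35 min
Sat: 5:43 AM–3:29 PM = 9 h 46 min; less 30 min break → 9 h 16 min
Total: 9 h 37 min + 5 h 55 min + 10 h 50 min + 4 h 35 min + 9 h 16 min = 40 h 13 min.

40.22 hours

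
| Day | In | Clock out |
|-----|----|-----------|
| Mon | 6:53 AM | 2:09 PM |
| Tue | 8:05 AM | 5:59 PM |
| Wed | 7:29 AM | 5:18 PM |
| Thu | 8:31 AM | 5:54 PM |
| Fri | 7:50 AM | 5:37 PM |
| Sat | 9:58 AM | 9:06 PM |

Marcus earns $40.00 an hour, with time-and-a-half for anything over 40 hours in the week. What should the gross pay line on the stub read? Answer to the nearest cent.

$2637.00

Mon: 6:53 AM–2:09 PM = 7 h 16 min
Tue: 8:05 AM–5:59 PM = 9 h 54 min
Wed: 7:29 AM–5:18 PM = 9 h 49 min
Thu: 8:31 AM–5:54 PM = 9 h 23 min
Fri: 7:50 AM–5:37 PM = 9 h 47 min
Sat: 9:58 AM–9:06 PM = 11 h 8 min
Total worked: 57 h 17 min = 3437 min.
Regular 40 h 0 min = 2400 min at $40.00/h; overtime 17 h 17 min = 1037 min at $60.00/h.
Pay = (2400 × $40.00 + 1037 × $60.00) ÷ 60 = $2637.00.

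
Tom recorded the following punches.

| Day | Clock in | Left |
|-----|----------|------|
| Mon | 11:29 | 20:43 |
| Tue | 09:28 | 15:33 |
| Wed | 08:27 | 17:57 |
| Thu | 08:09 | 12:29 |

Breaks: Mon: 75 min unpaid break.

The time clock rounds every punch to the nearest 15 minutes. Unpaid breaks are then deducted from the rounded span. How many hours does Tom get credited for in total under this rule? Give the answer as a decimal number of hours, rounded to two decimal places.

27.75 hours

Mon: in 11:29→11:30, out 20:43→20:45; 9 h 15 min − 75 min = 8 h 0 min
Tue: in 09:28→09:30, out 15:33→15:30; 6 h 0 min
Wed: in 08:27→08:30, out 17:57→18:00; 9 h 30 min
Thu: in 08:09→08:15, out 12:29→12:30; 4 h 15 min
Total credited: 27 h 45 min.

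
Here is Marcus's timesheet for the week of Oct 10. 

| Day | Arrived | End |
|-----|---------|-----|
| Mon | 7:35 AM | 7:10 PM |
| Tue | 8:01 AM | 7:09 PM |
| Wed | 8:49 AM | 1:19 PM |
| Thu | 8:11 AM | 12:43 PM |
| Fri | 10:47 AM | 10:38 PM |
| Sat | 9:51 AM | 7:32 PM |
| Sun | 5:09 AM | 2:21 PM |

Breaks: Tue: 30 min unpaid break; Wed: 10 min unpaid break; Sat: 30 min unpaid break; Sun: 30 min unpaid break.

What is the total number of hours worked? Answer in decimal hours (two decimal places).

60.82 hours

Mon: 7:35 AM–7:10 PM = 11 h 35 min
Tue: 8:01 AM–7:09 PM = 11 h 8 min; less 30 min break → 10 h 38 min
Wed: 8:49 AM–1:19 PM = 4 h 30 min; less 10 min break → 4 h 20 min
Thu: 8:11 AM–12:43 PM = 4 h 32 min
Fri: 10:47 AM–10:38 PM = 11 h 51 min
Sat: 9:51 AM–7:32 PM = 9 h 41 min; less 30 min break → 9 h 11 min
Sun: 5:09 AM–2:21 PM = 9 h 12 min; less 30 min break → 8 h 42 min
Total: 11 h 35 min + 10 h 38 min + 4 h 20 min + 4 h 32 min + 11 h 51 min + 9 h 11 min + 8 h 42 min = 60 h 49 min.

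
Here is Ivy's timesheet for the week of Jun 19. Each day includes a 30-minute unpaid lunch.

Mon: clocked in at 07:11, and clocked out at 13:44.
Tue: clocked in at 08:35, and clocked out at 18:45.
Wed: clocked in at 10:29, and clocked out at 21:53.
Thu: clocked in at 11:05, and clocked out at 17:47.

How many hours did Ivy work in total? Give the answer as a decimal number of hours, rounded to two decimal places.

32.82 hours

Mon: 07:11–13:44 = 6 h 33 min; less 30 min break → 6 h 3 min
Tue: 08:35–18:45 = 10 h 10 min; less 30 min break → 9 h 40 min
Wed: 10:29–21:53 = 11 h 24 min; less 30 min break → 10 h 54 min
Thu: 11:05–17:47 = 6 h 42 min; less 30 min break → 6 h 12 min
Total: 6 h 3 min + 9 h 40 min + 10 h 54 min + 6 h 12 min = 32 h 49 min.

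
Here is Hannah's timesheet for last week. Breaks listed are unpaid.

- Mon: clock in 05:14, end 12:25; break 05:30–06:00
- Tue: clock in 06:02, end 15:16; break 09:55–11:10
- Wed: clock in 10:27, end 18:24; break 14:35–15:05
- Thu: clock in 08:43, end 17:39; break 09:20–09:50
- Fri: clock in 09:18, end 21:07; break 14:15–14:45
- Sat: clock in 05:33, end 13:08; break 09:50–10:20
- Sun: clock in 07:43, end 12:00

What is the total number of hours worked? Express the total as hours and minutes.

Mon: 05:14–12:25 = 7 h 11 min; less 30 min break → 6 h 41 min
Tue: 06:02–15:16 = 9 h 14 min; less 75 min break → 7 h 59 min
Wed: 10:27–18:24 = 7 h 57 min; less 30 min break → 7 h 27 min
Thu: 08:43–17:39 = 8 h 56 min; less 30 min break → 8 h 26 min
Fri: 09:18–21:07 = 11 h 49 min; less 30 min break → 11 h 19 min
Sat: 05:33–13:08 = 7 h 35 min; less 30 min break → 7 h 5 min
Sun: 07:43–12:00 = 4 h 17 min
Total: 6 h 41 min + 7 h 59 min + 7 h 27 min + 8 h 26 min + 11 h 19 min + 7 h 5 min + 4 h 17 min = 53 h 14 min.

53 h 14 min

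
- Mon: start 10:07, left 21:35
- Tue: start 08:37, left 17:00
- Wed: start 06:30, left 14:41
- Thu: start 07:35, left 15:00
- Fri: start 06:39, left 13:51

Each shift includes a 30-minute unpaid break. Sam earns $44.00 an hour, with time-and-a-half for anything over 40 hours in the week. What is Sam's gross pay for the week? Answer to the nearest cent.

Mon: 10:07–21:35 = 11 h 28 min; less 30 min break → 10 h 58 min
Tue: 08:37–17:00 = 8 h 23 min; less 30 min break → 7 h 53 min
Wed: 06:30–14:41 = 8 h 11 min; less 30 min break → 7 h 41 min
Thu: 07:35–15:00 = 7 h 25 min; less 30 min break → 6 h 55 min
Fri: 06:39–13:51 = 7 h 12 min; less 30 min break → 6 h 42 min
Total worked: 40 h 9 min = 2409 min.
Regular 40 h 0 min = 2400 min at $44.00/h; overtime 0 h 9 min = 9 min at $66.00/h.
Pay = (2400 × $44.00 + 9 × $66.00) ÷ 60 = $1769.90.

$1769.90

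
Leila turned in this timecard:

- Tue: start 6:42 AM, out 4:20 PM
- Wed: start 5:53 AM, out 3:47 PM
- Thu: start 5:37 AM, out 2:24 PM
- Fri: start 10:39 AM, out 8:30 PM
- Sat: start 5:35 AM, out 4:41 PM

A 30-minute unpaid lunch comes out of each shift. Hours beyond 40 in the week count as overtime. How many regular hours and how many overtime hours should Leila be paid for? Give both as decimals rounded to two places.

Regular 40.00 hours, overtime 6.77 hours

Tue: 6:42 AM–4:20 PM = 9 h 38 min; less 30 min break → 9 h 8 min
Wed: 5:53 AM–3:47 PM = 9 h 54 min; less 30 min break → 9 h 24 min
Thu: 5:37 AM–2:24 PM = 8 h 47 min; less 30 min break → 8 h 17 min
Fri: 10:39 AM–8:30 PM = 9 h 51 min; less 30 min break → 9 h 21 min
Sat: 5:35 AM–4:41 PM = 11 h 6 min; less 30 min break → 10 h 36 min
Total worked: 46 h 46 min = 46.77 h.
Threshold 40 h → overtime 6 h 46 min, regular 40 h 0 min.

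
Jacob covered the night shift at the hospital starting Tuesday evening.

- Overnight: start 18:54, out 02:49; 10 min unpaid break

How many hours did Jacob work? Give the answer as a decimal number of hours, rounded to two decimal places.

Overnight: 18:54 → midnight = 5 h 6 min; midnight → 02:49 = 2 h 49 min; span 7 h 55 min; less 10 min break → 7 h 45 min

7.75 hours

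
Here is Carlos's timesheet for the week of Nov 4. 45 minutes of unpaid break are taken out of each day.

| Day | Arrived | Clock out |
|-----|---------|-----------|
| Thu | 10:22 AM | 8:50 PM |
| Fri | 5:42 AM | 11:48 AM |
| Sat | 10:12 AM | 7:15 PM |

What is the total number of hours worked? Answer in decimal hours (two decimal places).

23.37 hours

Thu: 10:22 AM–8:50 PM = 10 h 28 min; less 45 min break → 9 h 43 min
Fri: 5:42 AM–11:48 AM = 6 h 6 min; less 45 min break → 5 h 21 min
Sat: 10:12 AM–7:15 PM = 9 h 3 min; less 45 min break → 8 h 18 min
Total: 9 h 43 min + 5 h 21 min + 8 h 18 min = 23 h 22 min.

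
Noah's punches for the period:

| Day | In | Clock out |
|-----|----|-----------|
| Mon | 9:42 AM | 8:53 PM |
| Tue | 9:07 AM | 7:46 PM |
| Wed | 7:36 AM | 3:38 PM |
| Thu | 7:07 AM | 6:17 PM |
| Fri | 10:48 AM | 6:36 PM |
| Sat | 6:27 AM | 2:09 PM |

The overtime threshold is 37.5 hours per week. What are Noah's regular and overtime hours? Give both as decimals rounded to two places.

Mon: 9:42 AM–8:53 PM = 11 h 11 min
Tue: 9:07 AM–7:46 PM = 10 h 39 min
Wed: 7:36 AM–3:38 PM = 8 h 2 min
Thu: 7:07 AM–6:17 PM = 11 h 10 min
Fri: 10:48 AM–6:36 PM = 7 h 48 min
Sat: 6:27 AM–2:09 PM = 7 h 42 min
Total worked: 56 h 32 min = 56.53 h.
Threshold 37.5 h → overtime 19 h 2 min, regular 37 h 30 min.

Regular 37.50 hours, overtime 19.03 hours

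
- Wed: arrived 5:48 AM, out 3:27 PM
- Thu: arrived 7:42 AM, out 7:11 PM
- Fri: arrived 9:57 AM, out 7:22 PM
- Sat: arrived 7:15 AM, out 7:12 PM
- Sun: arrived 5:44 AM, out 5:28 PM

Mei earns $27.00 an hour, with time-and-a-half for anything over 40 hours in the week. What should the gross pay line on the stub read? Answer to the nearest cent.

Wed: 5:48 AM–3:27 PM = 9 h 39 min
Thu: 7:42 AM–7:11 PM = 11 h 29 min
Fri: 9:57 AM–7:22 PM = 9 h 25 min
Sat: 7:15 AM–7:12 PM = 11 h 57 min
Sun: 5:44 AM–5:28 PM = 11 h 44 min
Total worked: 54 h 14 min = 3254 min.
Regular 40 h 0 min = 2400 min at $27.00/h; overtime 14 h 14 min = 854 min at $40.50/h.
Pay = (2400 × $27.00 + 854 × $40.50) ÷ 60 = $1656.45.

$1656.45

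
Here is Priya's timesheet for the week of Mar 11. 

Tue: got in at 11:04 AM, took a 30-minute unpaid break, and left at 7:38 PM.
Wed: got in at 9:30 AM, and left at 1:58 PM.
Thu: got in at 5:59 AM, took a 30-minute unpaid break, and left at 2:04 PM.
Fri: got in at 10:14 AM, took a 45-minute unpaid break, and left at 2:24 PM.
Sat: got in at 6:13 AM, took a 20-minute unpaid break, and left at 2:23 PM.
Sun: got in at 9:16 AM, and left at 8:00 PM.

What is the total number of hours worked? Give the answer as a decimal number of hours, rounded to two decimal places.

42.10 hours

Tue: 11:04 AM–7:38 PM = 8 h 34 min; less 30 min break → 8 h 4 min
Wed: 9:30 AM–1:58 PM = 4 h 28 min
Thu: 5:59 AM–2:04 PM = 8 h 5 min; less 30 min break → 7 h 35 min
Fri: 10:14 AM–2:24 PM = 4 h 10 min; less 45 min break → 3 h 25 min
Sat: 6:13 AM–2:23 PM = 8 h 10 min; less 20 min break → 7 h 50 min
Sun: 9:16 AM–8:00 PM = 10 h 44 min
Total: 8 h 4 min + 4 h 28 min + 7 h 35 min + 3 h 25 min + 7 h 50 min + 10 h 44 min = 42 h 6 min.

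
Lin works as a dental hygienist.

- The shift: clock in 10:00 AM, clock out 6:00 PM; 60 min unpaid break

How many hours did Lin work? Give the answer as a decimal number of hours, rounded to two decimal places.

7.00 hours

The shift: 10:00 AM–6:00 PM = 8 h 0 min; less 60 min break → 7 h 0 min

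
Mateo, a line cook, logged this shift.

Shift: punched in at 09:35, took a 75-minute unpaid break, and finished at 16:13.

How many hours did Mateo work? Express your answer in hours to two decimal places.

Shift: 09:35–16:13 = 6 h 38 min; less 75 min break → 5 h 23 min

5.38 hours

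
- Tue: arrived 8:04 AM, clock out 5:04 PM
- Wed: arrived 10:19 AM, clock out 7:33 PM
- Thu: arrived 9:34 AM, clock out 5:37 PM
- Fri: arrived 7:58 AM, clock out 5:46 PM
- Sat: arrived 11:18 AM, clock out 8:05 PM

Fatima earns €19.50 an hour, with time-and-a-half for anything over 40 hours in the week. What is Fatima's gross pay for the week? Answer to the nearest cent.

€922.35

Tue: 8:04 AM–5:04 PM = 9 h 0 min
Wed: 10:19 AM–7:33 PM = 9 h 14 min
Thu: 9:34 AM–5:37 PM = 8 h 3 min
Fri: 7:58 AM–5:46 PM = 9 h 48 min
Sat: 11:18 AM–8:05 PM = 8 h 47 min
Total worked: 44 h 52 min = 2692 min.
Regular 40 h 0 min = 2400 min at €19.50/h; overtime 4 h 52 min = 292 min at €29.25/h.
Pay = (2400 × €19.50 + 292 × €29.25) ÷ 60 = €922.35.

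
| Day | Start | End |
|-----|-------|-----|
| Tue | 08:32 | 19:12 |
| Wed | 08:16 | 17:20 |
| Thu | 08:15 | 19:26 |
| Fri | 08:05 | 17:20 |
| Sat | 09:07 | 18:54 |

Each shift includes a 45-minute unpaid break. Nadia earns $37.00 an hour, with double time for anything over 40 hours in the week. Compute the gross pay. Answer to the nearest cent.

$1938.80

Tue: 08:32–19:12 = 10 h 40 min; less 45 min break → 9 h 55 min
Wed: 08:16–17:20 = 9 h 4 min; less 45 min break → 8 h 19 min
Thu: 08:15–19:26 = 11 h 11 min; less 45 min break → 10 h 26 min
Fri: 08:05–17:20 = 9 h 15 min; less 45 min break → 8 h 30 min
Sat: 09:07–18:54 = 9 h 47 min; less 45 min break → 9 h 2 min
Total worked: 46 h 12 min = 2772 min.
Regular 40 h 0 min = 2400 min at $37.00/h; overtime 6 h 12 min = 372 min at $74.00/h.
Pay = (2400 × $37.00 + 372 × $74.00) ÷ 60 = $1938.80.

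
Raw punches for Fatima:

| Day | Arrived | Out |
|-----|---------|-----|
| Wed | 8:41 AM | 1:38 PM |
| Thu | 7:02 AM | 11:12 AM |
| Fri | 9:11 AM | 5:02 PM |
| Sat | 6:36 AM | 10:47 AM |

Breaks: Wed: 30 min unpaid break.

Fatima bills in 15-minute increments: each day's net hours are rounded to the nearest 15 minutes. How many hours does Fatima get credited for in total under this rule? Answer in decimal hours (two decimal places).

Wed: 8:41 AM–1:38 PM = 4 h 57 min − 30 min = 4 h 27 min → rounds to 4 h 30 min
Thu: 7:02 AM–11:12 AM = 4 h 10 min → rounds to 4 h 15 min
Fri: 9:11 AM–5:02 PM = 7 h 51 min → rounds to 7 h 45 min
Sat: 6:36 AM–10:47 AM = 4 h 11 min → rounds to 4 h 15 min
Total credited: 20 h 45 min.

20.75 hours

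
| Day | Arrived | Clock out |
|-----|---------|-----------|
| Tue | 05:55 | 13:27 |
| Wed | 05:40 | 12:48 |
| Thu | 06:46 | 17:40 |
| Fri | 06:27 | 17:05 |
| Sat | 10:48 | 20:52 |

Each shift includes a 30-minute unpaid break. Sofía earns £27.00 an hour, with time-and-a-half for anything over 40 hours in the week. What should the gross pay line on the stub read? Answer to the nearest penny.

Tue: 05:55–13:27 = 7 h 32 min; less 30 min break → 7 h 2 min
Wed: 05:40–12:48 = 7 h 8 min; less 30 min break → 6 h 38 min
Thu: 06:46–17:40 = 10 h 54 min; less 30 min break → 10 h 24 min
Fri: 06:27–17:05 = 10 h 38 min; less 30 min break → 10 h 8 min
Sat: 10:48–20:52 = 10 h 4 min; less 30 min break → 9 h 34 min
Total worked: 43 h 46 min = 2626 min.
Regular 40 h 0 min = 2400 min at £27.00/h; overtime 3 h 46 min = 226 min at £40.50/h.
Pay = (2400 × £27.00 + 226 × £40.50) ÷ 60 = £1232.55.

£1232.55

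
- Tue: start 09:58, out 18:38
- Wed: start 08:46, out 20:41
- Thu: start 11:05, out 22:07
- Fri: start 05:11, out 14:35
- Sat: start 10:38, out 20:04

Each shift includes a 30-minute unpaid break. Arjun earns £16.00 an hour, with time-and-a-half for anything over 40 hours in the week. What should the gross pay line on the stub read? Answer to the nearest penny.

£830.80

Tue: 09:58–18:38 = 8 h 40 min; less 30 min break → 8 h 10 min
Wed: 08:46–20:41 = 11 h 55 min; less 30 min break → 11 h 25 min
Thu: 11:05–22:07 = 11 h 2 min; less 30 min break → 10 h 32 min
Fri: 05:11–14:35 = 9 h 24 min; less 30 min break → 8 h 54 min
Sat: 10:38–20:04 = 9 h 26 min; less 30 min break → 8 h 56 min
Total worked: 47 h 57 min = 2877 min.
Regular 40 h 0 min = 2400 min at £16.00/h; overtime 7 h 57 min = 477 min at £24.00/h.
Pay = (2400 × £16.00 + 477 × £24.00) ÷ 60 = £830.80.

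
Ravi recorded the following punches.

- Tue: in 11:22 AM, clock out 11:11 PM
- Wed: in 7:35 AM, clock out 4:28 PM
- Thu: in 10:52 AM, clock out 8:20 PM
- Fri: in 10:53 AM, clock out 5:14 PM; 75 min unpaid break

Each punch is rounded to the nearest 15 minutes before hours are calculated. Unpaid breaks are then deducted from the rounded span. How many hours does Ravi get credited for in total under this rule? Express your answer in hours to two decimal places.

Tue: in 11:22 AM→11:15 AM, out 11:11 PM→11:15 PM; 12 h 0 min
Wed: in 7:35 AM→7:30 AM, out 4:28 PM→4:30 PM; 9 h 0 min
Thu: in 10:52 AM→10:45 AM, out 8:20 PM→8:15 PM; 9 h 30 min
Fri: in 10:53 AM→11:00 AM, out 5:14 PM→5:15 PM; 6 h 15 min − 75 min = 5 h 0 min
Total credited: 35 h 30 min.

35.50 hours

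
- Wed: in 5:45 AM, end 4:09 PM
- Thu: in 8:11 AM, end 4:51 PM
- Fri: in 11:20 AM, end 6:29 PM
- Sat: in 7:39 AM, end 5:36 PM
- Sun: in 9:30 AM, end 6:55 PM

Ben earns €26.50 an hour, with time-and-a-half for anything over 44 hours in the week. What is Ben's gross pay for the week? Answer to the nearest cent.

Wed: 5:45 AM–4:09 PM = 10 h 24 min
Thu: 8:11 AM–4:51 PM = 8 h 40 min
Fri: 11:20 AM–6:29 PM = 7 h 9 min
Sat: 7:39 AM–5:36 PM = 9 h 57 min
Sun: 9:30 AM–6:55 PM = 9 h 25 min
Total worked: 45 h 35 min = 2735 min.
Regular 44 h 0 min = 2640 min at €26.50/h; overtime 1 h 35 min = 95 min at €39.75/h.
Pay = (2640 × €26.50 + 95 × €39.75) ÷ 60 = €1228.94.

€1228.94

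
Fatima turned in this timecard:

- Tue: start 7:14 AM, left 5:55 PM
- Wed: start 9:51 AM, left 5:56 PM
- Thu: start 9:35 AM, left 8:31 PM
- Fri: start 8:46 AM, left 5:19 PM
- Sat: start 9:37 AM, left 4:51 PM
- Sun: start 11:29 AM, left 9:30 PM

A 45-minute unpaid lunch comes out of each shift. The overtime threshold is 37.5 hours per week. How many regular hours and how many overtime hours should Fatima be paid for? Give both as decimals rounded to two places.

Regular 37.50 hours, overtime 13.50 hours

Tue: 7:14 AM–5:55 PM = 10 h 41 min; less 45 min break → 9 h 56 min
Wed: 9:51 AM–5:56 PM = 8 h 5 min; less 45 min break → 7 h 20 min
Thu: 9:35 AM–8:31 PM = 10 h 56 min; less 45 min break → 10 h 11 min
Fri: 8:46 AM–5:19 PM = 8 h 33 min; less 45 min break → 7 h 48 min
Sat: 9:37 AM–4:51 PM = 7 h 14 min; less 45 min break → 6 h 29 min
Sun: 11:29 AM–9:30 PM = 10 h 1 min; less 45 min break → 9 h 16 min
Total worked: 51 h 0 min = 51.00 h.
Threshold 37.5 h → overtime 13 h 30 min, regular 37 h 30 min.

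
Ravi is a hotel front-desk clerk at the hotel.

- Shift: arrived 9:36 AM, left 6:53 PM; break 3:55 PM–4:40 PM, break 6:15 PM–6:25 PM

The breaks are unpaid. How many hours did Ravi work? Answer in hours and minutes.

Shift: 9:36 AM–6:53 PM = 9 h 17 min; less 55 min break → 8 h 22 min

8 h 22 min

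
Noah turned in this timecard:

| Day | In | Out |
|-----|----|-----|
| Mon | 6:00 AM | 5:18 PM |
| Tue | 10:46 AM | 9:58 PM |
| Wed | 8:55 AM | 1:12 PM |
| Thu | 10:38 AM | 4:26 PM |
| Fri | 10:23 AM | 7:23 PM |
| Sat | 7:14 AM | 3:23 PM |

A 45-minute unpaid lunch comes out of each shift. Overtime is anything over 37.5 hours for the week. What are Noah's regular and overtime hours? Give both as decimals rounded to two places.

Mon: 6:00 AM–5:18 PM = 11 h 18 min; less 45 min break → 10 h 33 min
Tue: 10:46 AM–9:58 PM = 11 h 12 min; less 45 min break → 10 h 27 min
Wed: 8:55 AM–1:12 PM = 4 h 17 min; less 45 min break → 3 h 32 min
Thu: 10:38 AM–4:26 PM = 5 h 48 min; less 45 min break → 5 h 3 min
Fri: 10:23 AM–7:23 PM = 9 h 0 min; less 45 min break → 8 h 15 min
Sat: 7:14 AM–3:23 PM = 8 h 9 min; less 45 min break → 7 h 24 min
Total worked: 45 h 14 min = 45.23 h.
Threshold 37.5 h → overtime 7 h 44 min, regular 37 h 30 min.

Regular 37.50 hours, overtime 7.73 hours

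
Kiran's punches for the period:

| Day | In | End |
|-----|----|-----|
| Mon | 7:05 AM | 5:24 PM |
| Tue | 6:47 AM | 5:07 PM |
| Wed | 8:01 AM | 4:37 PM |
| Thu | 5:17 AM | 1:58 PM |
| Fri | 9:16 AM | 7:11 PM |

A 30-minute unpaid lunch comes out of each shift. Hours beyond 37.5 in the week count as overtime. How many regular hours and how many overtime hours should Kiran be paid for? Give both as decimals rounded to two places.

Mon: 7:05 AM–5:24 PM = 10 h 19 min; less 30 min break → 9 h 49 min
Tue: 6:47 AM–5:07 PM = 10 h 20 min; less 30 min break → 9 h 50 min
Wed: 8:01 AM–4:37 PM = 8 h 36 min; less 30 min break → 8 h 6 min
Thu: 5:17 AM–1:58 PM = 8 h 41 min; less 30 min break → 8 h 11 min
Fri: 9:16 AM–7:11 PM = 9 h 55 min; less 30 min break → 9 h 25 min
Total worked: 45 h 21 min = 45.35 h.
Threshold 37.5 h → overtime 7 h 51 min, regular 37 h 30 min.

Regular 37.50 hours, overtime 7.85 hours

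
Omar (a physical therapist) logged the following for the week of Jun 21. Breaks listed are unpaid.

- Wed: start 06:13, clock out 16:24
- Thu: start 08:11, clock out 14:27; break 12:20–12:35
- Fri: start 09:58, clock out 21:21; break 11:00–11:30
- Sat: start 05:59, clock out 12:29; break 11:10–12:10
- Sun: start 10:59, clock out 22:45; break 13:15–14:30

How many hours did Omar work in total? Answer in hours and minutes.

43 h 6 min

Wed: 06:13–16:24 = 10 h 11 min
Thu: 08:11–14:27 = 6 h 16 min; less 15 min break → 6 h 1 min
Fri: 09:58–21:21 = 11 h 23 min; less 30 min break → 10 h 53 min
Sat: 05:59–12:29 = 6 h 30 min; less 60 min break → 5 h 30 min
Sun: 10:59–22:45 = 11 h 46 min; less 75 min break → 10 h 31 min
Total: 10 h 11 min + 6 h 1 min + 10 h 53 min + 5 h 30 min + 10 h 31 min = 43 h 6 min.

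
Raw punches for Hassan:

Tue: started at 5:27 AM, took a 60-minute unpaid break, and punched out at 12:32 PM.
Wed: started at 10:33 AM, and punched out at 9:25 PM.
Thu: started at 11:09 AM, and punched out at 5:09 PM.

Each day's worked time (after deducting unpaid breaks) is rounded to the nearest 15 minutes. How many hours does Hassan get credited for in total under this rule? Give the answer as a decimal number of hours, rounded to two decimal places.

22.75 hours

Tue: 5:27 AM–12:32 PM = 7 h 5 min − 60 min = 6 h 5 min → rounds to 6 h 0 min
Wed: 10:33 AM–9:25 PM = 10 h 52 min → rounds to 10 h 45 min
Thu: 11:09 AM–5:09 PM = 6 h 0 min → rounds to 6 h 0 min
Total credited: 22 h 45 min.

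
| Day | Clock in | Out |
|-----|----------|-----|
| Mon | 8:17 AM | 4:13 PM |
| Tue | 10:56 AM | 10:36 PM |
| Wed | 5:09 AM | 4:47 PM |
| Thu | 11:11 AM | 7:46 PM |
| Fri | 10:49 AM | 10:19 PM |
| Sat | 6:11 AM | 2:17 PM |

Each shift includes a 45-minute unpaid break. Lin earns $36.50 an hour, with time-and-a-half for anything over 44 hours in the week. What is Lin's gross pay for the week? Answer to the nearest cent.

Mon: 8:17 AM–4:13 PM = 7 h 56 min; less 45 min break → 7 h 11 min
Tue: 10:56 AM–10:36 PM = 11 h 40 min; less 45 min break → 10 h 55 min
Wed: 5:09 AM–4:47 PM = 11 h 38 min; less 45 min break → 10 h 53 min
Thu: 11:11 AM–7:46 PM = 8 h 35 min; less 45 min break → 7 h 50 min
Fri: 10:49 AM–10:19 PM = 11 h 30 min; less 45 min break → 10 h 45 min
Sat: 6:11 AM–2:17 PM = 8 h 6 min; less 45 min break → 7 h 21 min
Total worked: 54 h 55 min = 3295 min.
Regular 44 h 0 min = 2640 min at $36.50/h; overtime 10 h 55 min = 655 min at $54.75/h.
Pay = (2640 × $36.50 + 655 × $54.75) ÷ 60 = $2203.69.

$2203.69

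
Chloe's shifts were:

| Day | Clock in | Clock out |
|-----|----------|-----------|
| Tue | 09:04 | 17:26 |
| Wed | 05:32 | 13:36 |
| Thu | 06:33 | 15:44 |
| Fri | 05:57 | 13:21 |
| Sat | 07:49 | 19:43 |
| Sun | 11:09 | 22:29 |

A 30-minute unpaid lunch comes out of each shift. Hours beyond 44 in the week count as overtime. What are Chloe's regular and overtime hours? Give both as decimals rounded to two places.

Tue: 09:04–17:26 = 8 h 22 min; less 30 min break → 7 h 52 min
Wed: 05:32–13:36 = 8 h 4 min; less 30 min break → 7 h 34 min
Thu: 06:33–15:44 = 9 h 11 min; less 30 min break → 8 h 41 min
Fri: 05:57–13:21 = 7 h 24 min; less 30 min break → 6 h 54 min
Sat: 07:49–19:43 = 11 h 54 min; less 30 min break → 11 h 24 min
Sun: 11:09–22:29 = 11 h 20 min; less 30 min break → 10 h 50 min
Total worked: 53 h 15 min = 53.25 h.
Threshold 44 h → overtime 9 h 15 min, regular 44 h 0 min.

Regular 44.00 hours, overtime 9.25 hours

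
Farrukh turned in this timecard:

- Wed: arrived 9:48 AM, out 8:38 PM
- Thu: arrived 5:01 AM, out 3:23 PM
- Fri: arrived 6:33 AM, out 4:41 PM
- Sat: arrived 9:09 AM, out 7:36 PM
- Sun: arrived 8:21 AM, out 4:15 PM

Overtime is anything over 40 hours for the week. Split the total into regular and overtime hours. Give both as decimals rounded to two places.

Regular 40.00 hours, overtime 9.68 hours

Wed: 9:48 AM–8:38 PM = 10 h 50 min
Thu: 5:01 AM–3:23 PM = 10 h 22 min
Fri: 6:33 AM–4:41 PM = 10 h 8 min
Sat: 9:09 AM–7:36 PM = 10 h 27 min
Sun: 8:21 AM–4:15 PM = 7 h 54 min
Total worked: 49 h 41 min = 49.68 h.
Threshold 40 h → overtime 9 h 41 min, regular 40 h 0 min.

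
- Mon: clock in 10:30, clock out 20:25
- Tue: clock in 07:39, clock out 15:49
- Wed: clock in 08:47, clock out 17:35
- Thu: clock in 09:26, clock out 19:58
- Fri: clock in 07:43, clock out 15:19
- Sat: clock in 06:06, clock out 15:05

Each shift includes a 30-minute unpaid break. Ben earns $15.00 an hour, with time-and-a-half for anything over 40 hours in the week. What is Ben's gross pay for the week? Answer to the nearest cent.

$847.50

Mon: 10:30–20:25 = 9 h 55 min; less 30 min break → 9 h 25 min
Tue: 07:39–15:49 = 8 h 10 min; less 30 min break → 7 h 40 min
Wed: 08:47–17:35 = 8 h 48 min; less 30 min break → 8 h 18 min
Thu: 09:26–19:58 = 10 h 32 min; less 30 min break → 10 h 2 min
Fri: 07:43–15:19 = 7 h 36 min; less 30 min break → 7 h 6 min
Sat: 06:06–15:05 = 8 h 59 min; less 30 min break → 8 h 29 min
Total worked: 51 h 0 min = 3060 min.
Regular 40 h 0 min = 2400 min at $15.00/h; overtime 11 h 0 min = 660 min at $22.50/h.
Pay = (2400 × $15.00 + 660 × $22.50) ÷ 60 = $847.50.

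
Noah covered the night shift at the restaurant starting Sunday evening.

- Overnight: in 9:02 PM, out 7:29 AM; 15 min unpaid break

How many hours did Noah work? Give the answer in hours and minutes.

10 h 12 min

Overnight: 9:02 PM → midnight = 2 h 58 min; midnight → 7:29 AM = 7 h 29 min; span 10 h 27 min; less 15 min break → 10 h 12 min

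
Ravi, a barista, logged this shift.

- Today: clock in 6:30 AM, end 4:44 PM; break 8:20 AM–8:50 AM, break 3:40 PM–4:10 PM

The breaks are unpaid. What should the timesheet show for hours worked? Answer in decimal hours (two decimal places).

Today: 6:30 AM–4:44 PM = 10 h 14 min; less 60 min break → 9 h 14 min

9.23 hours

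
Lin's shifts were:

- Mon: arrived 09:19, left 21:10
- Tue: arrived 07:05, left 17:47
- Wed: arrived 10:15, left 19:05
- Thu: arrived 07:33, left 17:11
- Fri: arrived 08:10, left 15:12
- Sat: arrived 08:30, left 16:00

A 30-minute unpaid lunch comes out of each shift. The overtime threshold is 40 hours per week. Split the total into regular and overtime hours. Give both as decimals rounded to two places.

Mon: 09:19–21:10 = 11 h 51 min; less 30 min break → 11 h 21 min
Tue: 07:05–17:47 = 10 h 42 min; less 30 min break → 10 h 12 min
Wed: 10:15–19:05 = 8 h 50 min; less 30 min break → 8 h 20 min
Thu: 07:33–17:11 = 9 h 38 min; less 30 min break → 9 h 8 min
Fri: 08:10–15:12 = 7 h 2 min; less 30 min break → 6 h 32 min
Sat: 08:30–16:00 = 7 h 30 min; less 30 min break → 7 h 0 min
Total worked: 52 h 33 min = 52.55 h.
Threshold 40 h → overtime 12 h 33 min, regular 40 h 0 min.

Regular 40.00 hours, overtime 12.55 hours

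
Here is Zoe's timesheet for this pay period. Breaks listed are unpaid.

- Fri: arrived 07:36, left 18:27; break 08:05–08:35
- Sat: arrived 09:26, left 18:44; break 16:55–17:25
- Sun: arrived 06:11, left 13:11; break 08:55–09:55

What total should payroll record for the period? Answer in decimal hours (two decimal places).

25.15 hours

Fri: 07:36–18:27 = 10 h 51 min; less 30 min break → 10 h 21 min
Sat: 09:26–18:44 = 9 h 18 min; less 30 min break → 8 h 48 min
Sun: 06:11–13:11 = 7 h 0 min; less 60 min break → 6 h 0 min
Total: 10 h 21 min + 8 h 48 min + 6 h 0 min = 25 h 9 min.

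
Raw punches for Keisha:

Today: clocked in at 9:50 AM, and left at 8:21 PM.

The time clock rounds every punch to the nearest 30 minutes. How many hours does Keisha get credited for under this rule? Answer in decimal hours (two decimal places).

10.50 hours

Today: in 9:50 AM→10:00 AM, out 8:21 PM→8:30 PM; 10 h 30 min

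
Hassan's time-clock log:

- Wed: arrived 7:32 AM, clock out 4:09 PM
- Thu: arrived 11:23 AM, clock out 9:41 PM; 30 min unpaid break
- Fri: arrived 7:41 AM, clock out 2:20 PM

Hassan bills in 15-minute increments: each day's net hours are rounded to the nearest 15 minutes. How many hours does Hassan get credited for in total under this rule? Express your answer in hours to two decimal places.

Wed: 7:32 AM–4:09 PM = 8 h 37 min → rounds to 8 h 30 min
Thu: 11:23 AM–9:41 PM = 10 h 18 min − 30 min = 9 h 48 min → rounds to 9 h 45 min
Fri: 7:41 AM–2:20 PM = 6 h 39 min → rounds to 6 h 45 min
Total credited: 25 h 0 min.

25.00 hours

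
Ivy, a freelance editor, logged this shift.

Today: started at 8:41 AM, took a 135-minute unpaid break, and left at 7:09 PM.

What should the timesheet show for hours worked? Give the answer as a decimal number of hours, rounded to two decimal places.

Today: 8:41 AM–7:09 PM = 10 h 28 min; less 135 min break → 8 h 13 min

8.22 hours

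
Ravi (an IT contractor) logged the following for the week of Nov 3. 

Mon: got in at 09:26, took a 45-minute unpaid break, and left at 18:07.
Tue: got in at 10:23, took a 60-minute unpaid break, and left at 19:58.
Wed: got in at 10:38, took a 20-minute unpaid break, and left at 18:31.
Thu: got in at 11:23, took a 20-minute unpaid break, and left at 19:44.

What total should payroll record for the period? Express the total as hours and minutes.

32 h 5 min

Mon: 09:26–18:07 = 8 h 41 min; less 45 min break → 7 h 56 min
Tue: 10:23–19:58 = 9 h 35 min; less 60 min break → 8 h 35 min
Wed: 10:38–18:31 = 7 h 53 min; less 20 min break → 7 h 33 min
Thu: 11:23–19:44 = 8 h 21 min; less 20 min break → 8 h 1 min
Total: 7 h 56 min + 8 h 35 min + 7 h 33 min + 8 h 1 min = 32 h 5 min.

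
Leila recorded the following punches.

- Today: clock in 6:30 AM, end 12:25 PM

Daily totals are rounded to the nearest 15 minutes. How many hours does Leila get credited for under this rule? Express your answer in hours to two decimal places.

Today: 6:30 AM–12:25 PM = 5 h 55 min → rounds to 6 h 0 min

6.00 hours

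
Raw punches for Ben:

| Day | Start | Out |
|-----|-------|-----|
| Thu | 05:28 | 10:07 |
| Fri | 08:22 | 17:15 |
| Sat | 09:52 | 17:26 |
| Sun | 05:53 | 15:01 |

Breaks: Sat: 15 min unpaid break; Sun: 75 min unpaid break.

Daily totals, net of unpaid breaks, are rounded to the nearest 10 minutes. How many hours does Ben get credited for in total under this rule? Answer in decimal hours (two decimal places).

Thu: 05:28–10:07 = 4 h 39 min → rounds to 4 h 40 min
Fri: 08:22–17:15 = 8 h 53 min → rounds to 8 h 50 min
Sat: 09:52–17:26 = 7 h 34 min − 15 min = 7 h 19 min → rounds to 7 h 20 min
Sun: 05:53–15:01 = 9 h 8 min − 75 min = 7 h 53 min → rounds to 7 h 50 min
Total credited: 28 h 40 min.

28.67 hours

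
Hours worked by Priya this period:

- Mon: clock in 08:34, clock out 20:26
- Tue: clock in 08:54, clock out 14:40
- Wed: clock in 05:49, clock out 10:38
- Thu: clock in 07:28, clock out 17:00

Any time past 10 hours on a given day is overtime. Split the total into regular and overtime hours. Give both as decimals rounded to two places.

Regular 30.12 hours, overtime 1.87 hours

Mon: 08:34–20:26 = 11 h 52 min
Tue: 08:54–14:40 = 5 h 46 min
Wed: 05:49–10:38 = 4 h 49 min
Thu: 07:28–17:00 = 9 h 32 min
Mon reg 10 h 0 min / OT 1 h 52 min; Tue reg 5 h 46 min / OT 0 h 0 min; Wed reg 4 h 49 min / OT 0 h 0 min; Thu reg 9 h 32 min / OT 0 h 0 min.
Totals: regular 30 h 7 min, overtime 1 h 52 min.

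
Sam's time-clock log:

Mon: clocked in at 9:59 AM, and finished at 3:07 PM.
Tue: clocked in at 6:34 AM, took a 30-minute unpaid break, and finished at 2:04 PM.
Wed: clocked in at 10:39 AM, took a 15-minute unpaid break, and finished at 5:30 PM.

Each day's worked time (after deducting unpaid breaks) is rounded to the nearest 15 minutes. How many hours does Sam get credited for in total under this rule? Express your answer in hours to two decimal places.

18.75 hours

Mon: 9:59 AM–3:07 PM = 5 h 8 min → rounds to 5 h 15 min
Tue: 6:34 AM–2:04 PM = 7 h 30 min − 30 min = 7 h 0 min → rounds to 7 h 0 min
Wed: 10:39 AM–5:30 PM = 6 h 51 min − 15 min = 6 h 36 min → rounds to 6 h 30 min
Total credited: 18 h 45 min.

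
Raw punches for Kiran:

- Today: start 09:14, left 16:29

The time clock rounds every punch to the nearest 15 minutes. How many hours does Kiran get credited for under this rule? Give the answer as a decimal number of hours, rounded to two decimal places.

Today: in 09:14→09:15, out 16:29→16:30; 7 h 15 min

7.25 hours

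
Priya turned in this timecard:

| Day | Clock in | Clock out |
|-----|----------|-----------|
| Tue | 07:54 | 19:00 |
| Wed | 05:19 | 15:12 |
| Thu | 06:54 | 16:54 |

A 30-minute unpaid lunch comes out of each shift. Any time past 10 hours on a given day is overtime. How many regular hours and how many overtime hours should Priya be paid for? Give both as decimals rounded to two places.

Regular 28.88 hours, overtime 0.60 hours

Tue: 07:54–19:00 = 11 h 6 min; less 30 min break → 10 h 36 min
Wed: 05:19–15:12 = 9 h 53 min; less 30 min break → 9 h 23 min
Thu: 06:54–16:54 = 10 h 0 min; less 30 min break → 9 h 30 min
Tue reg 10 h 0 min / OT 0 h 36 min; Wed reg 9 h 23 min / OT 0 h 0 min; Thu reg 9 h 30 min / OT 0 h 0 min.
Totals: regular 28 h 53 min, overtime 0 h 36 min.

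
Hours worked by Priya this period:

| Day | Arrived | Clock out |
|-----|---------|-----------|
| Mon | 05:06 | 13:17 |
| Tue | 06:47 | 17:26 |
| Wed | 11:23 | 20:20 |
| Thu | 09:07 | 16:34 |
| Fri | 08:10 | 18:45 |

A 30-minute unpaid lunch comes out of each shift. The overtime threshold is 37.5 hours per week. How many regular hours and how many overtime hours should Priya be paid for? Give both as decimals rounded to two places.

Regular 37.50 hours, overtime 5.82 hours

Mon: 05:06–13:17 = 8 h 11 min; less 30 min break → 7 h 41 min
Tue: 06:47–17:26 = 10 h 39 min; less 30 min break → 10 h 9 min
Wed: 11:23–20:20 = 8 h 57 min; less 30 min break → 8 h 27 min
Thu: 09:07–16:34 = 7 h 27 min; less 30 min break → 6 h 57 min
Fri: 08:10–18:45 = 10 h 35 min; less 30 min break → 10 h 5 min
Total worked: 43 h 19 min = 43.32 h.
Threshold 37.5 h → overtime 5 h 49 min, regular 37 h 30 min.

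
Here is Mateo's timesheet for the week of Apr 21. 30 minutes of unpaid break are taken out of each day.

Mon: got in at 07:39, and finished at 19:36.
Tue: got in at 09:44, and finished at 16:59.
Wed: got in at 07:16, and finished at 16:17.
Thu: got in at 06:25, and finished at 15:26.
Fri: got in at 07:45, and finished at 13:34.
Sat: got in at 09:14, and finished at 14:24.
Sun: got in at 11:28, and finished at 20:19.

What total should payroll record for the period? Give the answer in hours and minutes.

Mon: 07:39–19:36 = 11 h 57 min; less 30 min break → 11 h 27 min
Tue: 09:44–16:59 = 7 h 15 min; less 30 min break → 6 h 45 min
Wed: 07:16–16:17 = 9 h 1 min; less 30 min break → 8 h 31 min
Thu: 06:25–15:26 = 9 h 1 min; less 30 min break → 8 h 31 min
Fri: 07:45–13:34 = 5 h 49 min; less 30 min break → 5 h 19 min
Sat: 09:14–14:24 = 5 h 10 min; less 30 min break → 4 h 40 min
Sun: 11:28–20:19 = 8 h 51 min; less 30 min break → 8 h 21 min
Total: 11 h 27 min + 6 h 45 min + 8 h 31 min + 8 h 31 min + 5 h 19 min + 4 h 40 min + 8 h 21 min = 53 h 34 min.

53 h 34 min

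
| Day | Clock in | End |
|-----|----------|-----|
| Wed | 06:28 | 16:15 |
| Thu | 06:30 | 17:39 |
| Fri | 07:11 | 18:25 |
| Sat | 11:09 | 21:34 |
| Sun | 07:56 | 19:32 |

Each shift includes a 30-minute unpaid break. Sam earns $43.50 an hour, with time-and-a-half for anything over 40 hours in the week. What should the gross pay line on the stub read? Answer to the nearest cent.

Wed: 06:28–16:15 = 9 h 47 min; less 30 min break → 9 h 17 min
Thu: 06:30–17:39 = 11 h 9 min; less 30 min break → 10 h 39 min
Fri: 07:11–18:25 = 11 h 14 min; less 30 min break → 10 h 44 min
Sat: 11:09–21:34 = 10 h 25 min; less 30 min break → 9 h 55 min
Sun: 07:56–19:32 = 11 h 36 min; less 30 min break → 11 h 6 min
Total worked: 51 h 41 min = 3101 min.
Regular 40 h 0 min = 2400 min at $43.50/h; overtime 11 h 41 min = 701 min at $65.25/h.
Pay = (2400 × $43.50 + 701 × $65.25) ÷ 60 = $2502.34.

$2502.34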